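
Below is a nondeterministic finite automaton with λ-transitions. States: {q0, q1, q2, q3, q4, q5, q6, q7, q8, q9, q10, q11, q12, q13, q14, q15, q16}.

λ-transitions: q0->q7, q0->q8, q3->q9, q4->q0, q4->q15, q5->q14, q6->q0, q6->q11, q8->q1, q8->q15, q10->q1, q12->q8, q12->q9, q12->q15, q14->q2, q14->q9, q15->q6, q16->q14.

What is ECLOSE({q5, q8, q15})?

Start with {q5, q8, q15}.
From q5 via λ: add q14.
From q8 via λ: add q1.
From q15 via λ: add q6.
From q6 via λ: add q0, q11.
From q14 via λ: add q2, q9.
From q0 via λ: add q7.
No new states can be added; the closed set is {q0, q1, q2, q5, q6, q7, q8, q9, q11, q14, q15}.

{q0, q1, q2, q5, q6, q7, q8, q9, q11, q14, q15}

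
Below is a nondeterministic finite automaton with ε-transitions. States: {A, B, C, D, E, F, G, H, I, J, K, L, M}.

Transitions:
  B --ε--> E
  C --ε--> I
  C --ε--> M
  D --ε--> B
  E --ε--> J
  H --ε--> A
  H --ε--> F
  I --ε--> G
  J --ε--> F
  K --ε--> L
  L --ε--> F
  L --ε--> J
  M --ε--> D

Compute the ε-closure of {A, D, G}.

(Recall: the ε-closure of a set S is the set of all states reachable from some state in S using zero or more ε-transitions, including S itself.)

Start with {A, D, G}.
From D via ε: add B.
From B via ε: add E.
From E via ε: add J.
From J via ε: add F.
No new states can be added; the closed set is {A, B, D, E, F, G, J}.

{A, B, D, E, F, G, J}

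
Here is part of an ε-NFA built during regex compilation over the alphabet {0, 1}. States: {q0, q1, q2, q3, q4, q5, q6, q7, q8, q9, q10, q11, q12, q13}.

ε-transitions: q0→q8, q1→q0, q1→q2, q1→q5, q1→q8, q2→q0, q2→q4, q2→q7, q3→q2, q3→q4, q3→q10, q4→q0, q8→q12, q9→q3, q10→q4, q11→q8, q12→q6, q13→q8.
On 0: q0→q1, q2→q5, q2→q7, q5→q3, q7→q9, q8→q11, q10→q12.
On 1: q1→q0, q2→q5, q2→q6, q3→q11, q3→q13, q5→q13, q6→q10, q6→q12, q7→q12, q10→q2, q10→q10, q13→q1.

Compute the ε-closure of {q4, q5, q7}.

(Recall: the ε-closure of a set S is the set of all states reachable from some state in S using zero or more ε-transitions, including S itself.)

Start with {q4, q5, q7}.
From q4 via ε: add q0.
From q0 via ε: add q8.
From q8 via ε: add q12.
From q12 via ε: add q6.
No new states can be added; the closed set is {q0, q4, q5, q6, q7, q8, q12}.

{q0, q4, q5, q6, q7, q8, q12}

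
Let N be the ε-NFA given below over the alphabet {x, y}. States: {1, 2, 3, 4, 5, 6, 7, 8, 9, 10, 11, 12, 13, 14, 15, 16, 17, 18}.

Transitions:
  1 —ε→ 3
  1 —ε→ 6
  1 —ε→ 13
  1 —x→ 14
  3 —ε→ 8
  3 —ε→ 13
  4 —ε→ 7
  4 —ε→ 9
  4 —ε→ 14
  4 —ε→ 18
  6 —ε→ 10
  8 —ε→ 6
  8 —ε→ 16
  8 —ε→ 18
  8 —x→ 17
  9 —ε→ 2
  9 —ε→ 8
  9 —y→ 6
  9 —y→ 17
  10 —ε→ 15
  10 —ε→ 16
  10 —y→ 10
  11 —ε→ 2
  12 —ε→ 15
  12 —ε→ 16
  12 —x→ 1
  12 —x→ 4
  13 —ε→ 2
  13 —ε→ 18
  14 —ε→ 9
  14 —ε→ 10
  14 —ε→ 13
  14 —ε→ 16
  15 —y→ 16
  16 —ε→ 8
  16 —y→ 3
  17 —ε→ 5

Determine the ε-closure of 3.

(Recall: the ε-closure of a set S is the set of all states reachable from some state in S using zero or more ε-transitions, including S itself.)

{2, 3, 6, 8, 10, 13, 15, 16, 18}

Start with {3}.
From 3 via ε: add 8, 13.
From 8 via ε: add 6, 16, 18.
From 13 via ε: add 2.
From 6 via ε: add 10.
From 10 via ε: add 15.
No new states can be added; the closed set is {2, 3, 6, 8, 10, 13, 15, 16, 18}.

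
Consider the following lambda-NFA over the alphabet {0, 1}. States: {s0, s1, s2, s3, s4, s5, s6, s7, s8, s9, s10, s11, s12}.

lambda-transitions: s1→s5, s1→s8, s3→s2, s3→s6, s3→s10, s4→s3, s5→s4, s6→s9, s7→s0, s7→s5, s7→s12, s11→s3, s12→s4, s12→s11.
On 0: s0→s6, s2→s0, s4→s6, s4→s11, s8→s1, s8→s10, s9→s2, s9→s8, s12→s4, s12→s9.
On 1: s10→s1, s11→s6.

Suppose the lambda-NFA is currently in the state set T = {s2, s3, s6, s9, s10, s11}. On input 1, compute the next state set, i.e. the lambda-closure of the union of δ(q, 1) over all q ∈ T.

s10 on 1 → {s1}.
s11 on 1 → {s6}.
No 1-transition from s2, s3, s6, s9.
Union after reading 1: {s1, s6}.
Now take the lambda-closure:
From s1 via lambda: add s5, s8.
From s6 via lambda: add s9.
From s5 via lambda: add s4.
From s4 via lambda: add s3.
From s3 via lambda: add s2, s10.
No new states can be added; the closed set is {s1, s2, s3, s4, s5, s6, s8, s9, s10}.

{s1, s2, s3, s4, s5, s6, s8, s9, s10}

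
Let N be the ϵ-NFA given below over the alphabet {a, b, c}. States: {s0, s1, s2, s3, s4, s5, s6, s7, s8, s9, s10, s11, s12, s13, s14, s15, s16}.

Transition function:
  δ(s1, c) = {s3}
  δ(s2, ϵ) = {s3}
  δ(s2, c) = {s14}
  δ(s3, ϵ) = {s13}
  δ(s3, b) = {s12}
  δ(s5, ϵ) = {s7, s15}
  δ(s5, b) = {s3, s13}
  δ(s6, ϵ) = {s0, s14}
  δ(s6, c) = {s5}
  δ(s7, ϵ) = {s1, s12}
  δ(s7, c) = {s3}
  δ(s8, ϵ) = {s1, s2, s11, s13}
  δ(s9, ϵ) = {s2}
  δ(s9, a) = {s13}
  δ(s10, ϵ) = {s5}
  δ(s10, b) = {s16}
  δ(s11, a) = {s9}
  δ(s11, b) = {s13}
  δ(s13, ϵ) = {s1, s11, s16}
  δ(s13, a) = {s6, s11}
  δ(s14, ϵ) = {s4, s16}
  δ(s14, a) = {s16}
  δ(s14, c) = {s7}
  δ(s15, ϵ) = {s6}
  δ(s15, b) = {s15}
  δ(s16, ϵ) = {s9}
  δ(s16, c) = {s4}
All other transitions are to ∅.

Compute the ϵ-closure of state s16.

Start with {s16}.
From s16 via ϵ: add s9.
From s9 via ϵ: add s2.
From s2 via ϵ: add s3.
From s3 via ϵ: add s13.
From s13 via ϵ: add s1, s11.
No new states can be added; the closed set is {s1, s2, s3, s9, s11, s13, s16}.

{s1, s2, s3, s9, s11, s13, s16}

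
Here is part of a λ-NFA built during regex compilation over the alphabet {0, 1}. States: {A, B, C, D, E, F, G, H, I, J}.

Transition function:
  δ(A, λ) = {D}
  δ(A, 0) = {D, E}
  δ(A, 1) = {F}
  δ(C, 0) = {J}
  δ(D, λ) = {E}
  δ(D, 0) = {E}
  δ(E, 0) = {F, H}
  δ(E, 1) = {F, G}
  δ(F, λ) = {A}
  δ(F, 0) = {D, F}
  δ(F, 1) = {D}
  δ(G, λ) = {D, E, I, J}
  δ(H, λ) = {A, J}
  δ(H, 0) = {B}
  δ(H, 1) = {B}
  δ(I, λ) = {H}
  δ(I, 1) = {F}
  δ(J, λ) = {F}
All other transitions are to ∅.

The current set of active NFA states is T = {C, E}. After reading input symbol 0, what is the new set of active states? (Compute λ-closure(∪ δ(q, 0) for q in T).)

C on 0 → {J}.
E on 0 → {F, H}.
Union after reading 0: {F, H, J}.
Now take the λ-closure:
From F via λ: add A.
From A via λ: add D.
From D via λ: add E.
No new states can be added; the closed set is {A, D, E, F, H, J}.

{A, D, E, F, H, J}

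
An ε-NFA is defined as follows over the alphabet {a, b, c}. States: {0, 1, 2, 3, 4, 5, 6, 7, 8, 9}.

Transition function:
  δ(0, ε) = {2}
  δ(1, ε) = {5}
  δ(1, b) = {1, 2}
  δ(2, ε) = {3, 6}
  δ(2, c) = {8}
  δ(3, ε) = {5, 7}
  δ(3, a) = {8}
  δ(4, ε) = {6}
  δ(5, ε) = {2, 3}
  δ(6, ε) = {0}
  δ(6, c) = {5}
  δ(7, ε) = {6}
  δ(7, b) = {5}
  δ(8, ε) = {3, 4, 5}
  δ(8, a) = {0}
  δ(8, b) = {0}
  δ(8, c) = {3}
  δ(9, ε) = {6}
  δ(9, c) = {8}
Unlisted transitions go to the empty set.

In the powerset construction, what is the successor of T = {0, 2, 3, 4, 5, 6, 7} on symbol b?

7 on b → {5}.
No b-transition from 0, 2, 3, 4, 5, 6.
Union after reading b: {5}.
Now take the ε-closure:
From 5 via ε: add 2, 3.
From 2 via ε: add 6.
From 3 via ε: add 7.
From 6 via ε: add 0.
No new states can be added; the closed set is {0, 2, 3, 5, 6, 7}.

{0, 2, 3, 5, 6, 7}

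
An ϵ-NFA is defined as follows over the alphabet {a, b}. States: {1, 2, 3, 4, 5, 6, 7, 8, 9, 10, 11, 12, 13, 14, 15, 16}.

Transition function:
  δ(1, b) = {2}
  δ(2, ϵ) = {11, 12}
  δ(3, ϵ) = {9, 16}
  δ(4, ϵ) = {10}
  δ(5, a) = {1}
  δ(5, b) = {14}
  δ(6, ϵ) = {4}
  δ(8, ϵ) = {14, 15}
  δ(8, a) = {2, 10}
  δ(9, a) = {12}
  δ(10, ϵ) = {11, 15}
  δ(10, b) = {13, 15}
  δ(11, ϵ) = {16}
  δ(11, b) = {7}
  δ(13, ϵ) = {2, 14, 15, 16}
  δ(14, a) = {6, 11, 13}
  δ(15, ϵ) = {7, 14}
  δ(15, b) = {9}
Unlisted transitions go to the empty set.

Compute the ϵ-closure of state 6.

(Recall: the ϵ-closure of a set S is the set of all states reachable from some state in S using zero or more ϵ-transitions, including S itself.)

Start with {6}.
From 6 via ϵ: add 4.
From 4 via ϵ: add 10.
From 10 via ϵ: add 11, 15.
From 11 via ϵ: add 16.
From 15 via ϵ: add 7, 14.
No new states can be added; the closed set is {4, 6, 7, 10, 11, 14, 15, 16}.

{4, 6, 7, 10, 11, 14, 15, 16}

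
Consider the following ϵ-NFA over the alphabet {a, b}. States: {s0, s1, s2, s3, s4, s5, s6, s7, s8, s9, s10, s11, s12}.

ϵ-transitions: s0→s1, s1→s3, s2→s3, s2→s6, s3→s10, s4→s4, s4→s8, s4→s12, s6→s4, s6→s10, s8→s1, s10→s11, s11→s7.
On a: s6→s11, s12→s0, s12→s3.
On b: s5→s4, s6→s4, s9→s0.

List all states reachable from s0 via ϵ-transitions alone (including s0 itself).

{s0, s1, s3, s7, s10, s11}

Start with {s0}.
From s0 via ϵ: add s1.
From s1 via ϵ: add s3.
From s3 via ϵ: add s10.
From s10 via ϵ: add s11.
From s11 via ϵ: add s7.
No new states can be added; the closed set is {s0, s1, s3, s7, s10, s11}.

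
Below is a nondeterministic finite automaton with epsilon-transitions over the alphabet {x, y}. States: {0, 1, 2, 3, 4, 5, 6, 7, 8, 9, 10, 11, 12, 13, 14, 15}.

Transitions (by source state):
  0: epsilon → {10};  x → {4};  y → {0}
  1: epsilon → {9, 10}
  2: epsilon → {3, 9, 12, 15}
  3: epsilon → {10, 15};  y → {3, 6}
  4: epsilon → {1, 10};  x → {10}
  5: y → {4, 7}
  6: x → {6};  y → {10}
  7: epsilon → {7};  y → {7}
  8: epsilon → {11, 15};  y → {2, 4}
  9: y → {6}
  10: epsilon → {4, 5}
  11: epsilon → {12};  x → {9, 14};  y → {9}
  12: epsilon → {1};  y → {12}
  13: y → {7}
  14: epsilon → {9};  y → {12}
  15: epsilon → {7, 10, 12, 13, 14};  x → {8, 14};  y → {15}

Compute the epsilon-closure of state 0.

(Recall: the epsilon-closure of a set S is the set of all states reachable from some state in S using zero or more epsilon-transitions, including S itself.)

Start with {0}.
From 0 via epsilon: add 10.
From 10 via epsilon: add 4, 5.
From 4 via epsilon: add 1.
From 1 via epsilon: add 9.
No new states can be added; the closed set is {0, 1, 4, 5, 9, 10}.

{0, 1, 4, 5, 9, 10}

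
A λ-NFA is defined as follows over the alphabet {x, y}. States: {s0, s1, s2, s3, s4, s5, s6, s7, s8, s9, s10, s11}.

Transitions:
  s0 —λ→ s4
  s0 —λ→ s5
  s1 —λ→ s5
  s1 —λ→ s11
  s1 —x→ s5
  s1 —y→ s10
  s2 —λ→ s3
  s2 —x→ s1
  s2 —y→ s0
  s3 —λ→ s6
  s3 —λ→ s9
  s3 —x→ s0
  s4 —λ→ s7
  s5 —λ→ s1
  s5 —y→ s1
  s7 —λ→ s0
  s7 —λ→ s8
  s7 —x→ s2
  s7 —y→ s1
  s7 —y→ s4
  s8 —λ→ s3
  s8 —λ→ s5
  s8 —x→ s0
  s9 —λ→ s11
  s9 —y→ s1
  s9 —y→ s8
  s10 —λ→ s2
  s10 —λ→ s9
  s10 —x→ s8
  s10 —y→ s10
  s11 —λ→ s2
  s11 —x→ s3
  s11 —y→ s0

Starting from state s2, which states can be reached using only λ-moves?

{s2, s3, s6, s9, s11}

Start with {s2}.
From s2 via λ: add s3.
From s3 via λ: add s6, s9.
From s9 via λ: add s11.
No new states can be added; the closed set is {s2, s3, s6, s9, s11}.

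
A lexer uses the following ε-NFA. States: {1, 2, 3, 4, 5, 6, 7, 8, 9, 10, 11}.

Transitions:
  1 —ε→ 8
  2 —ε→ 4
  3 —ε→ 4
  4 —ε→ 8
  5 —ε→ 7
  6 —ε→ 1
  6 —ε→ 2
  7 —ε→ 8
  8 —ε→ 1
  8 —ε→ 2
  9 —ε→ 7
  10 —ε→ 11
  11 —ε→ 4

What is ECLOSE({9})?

{1, 2, 4, 7, 8, 9}

Start with {9}.
From 9 via ε: add 7.
From 7 via ε: add 8.
From 8 via ε: add 1, 2.
From 2 via ε: add 4.
No new states can be added; the closed set is {1, 2, 4, 7, 8, 9}.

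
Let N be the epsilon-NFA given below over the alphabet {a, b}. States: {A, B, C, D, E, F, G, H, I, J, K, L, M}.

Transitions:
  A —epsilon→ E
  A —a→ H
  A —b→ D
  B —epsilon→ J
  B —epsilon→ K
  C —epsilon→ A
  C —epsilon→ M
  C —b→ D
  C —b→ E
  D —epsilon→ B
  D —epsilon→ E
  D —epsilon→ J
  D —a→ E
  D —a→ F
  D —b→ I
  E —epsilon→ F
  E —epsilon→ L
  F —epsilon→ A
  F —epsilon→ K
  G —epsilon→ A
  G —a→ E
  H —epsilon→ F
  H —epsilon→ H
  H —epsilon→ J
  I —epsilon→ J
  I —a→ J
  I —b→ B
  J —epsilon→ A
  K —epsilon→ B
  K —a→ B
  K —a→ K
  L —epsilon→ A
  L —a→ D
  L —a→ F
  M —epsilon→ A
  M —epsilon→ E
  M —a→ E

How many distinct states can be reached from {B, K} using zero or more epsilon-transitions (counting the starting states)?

7

Start with {B, K}.
From B via epsilon: add J.
From J via epsilon: add A.
From A via epsilon: add E.
From E via epsilon: add F, L.
epsilon-closure = {A, B, E, F, J, K, L}, which has 7 states.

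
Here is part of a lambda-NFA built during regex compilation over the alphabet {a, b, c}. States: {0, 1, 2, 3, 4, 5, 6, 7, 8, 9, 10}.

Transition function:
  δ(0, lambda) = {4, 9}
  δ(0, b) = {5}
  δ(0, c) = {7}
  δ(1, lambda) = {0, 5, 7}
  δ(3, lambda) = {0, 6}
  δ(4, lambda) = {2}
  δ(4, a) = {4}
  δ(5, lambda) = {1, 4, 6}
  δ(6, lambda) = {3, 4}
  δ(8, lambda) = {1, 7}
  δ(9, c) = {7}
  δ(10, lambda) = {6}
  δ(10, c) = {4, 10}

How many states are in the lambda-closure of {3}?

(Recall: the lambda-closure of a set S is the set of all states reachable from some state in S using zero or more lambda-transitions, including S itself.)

6

Start with {3}.
From 3 via lambda: add 0, 6.
From 0 via lambda: add 4, 9.
From 4 via lambda: add 2.
lambda-closure = {0, 2, 3, 4, 6, 9}, which has 6 states.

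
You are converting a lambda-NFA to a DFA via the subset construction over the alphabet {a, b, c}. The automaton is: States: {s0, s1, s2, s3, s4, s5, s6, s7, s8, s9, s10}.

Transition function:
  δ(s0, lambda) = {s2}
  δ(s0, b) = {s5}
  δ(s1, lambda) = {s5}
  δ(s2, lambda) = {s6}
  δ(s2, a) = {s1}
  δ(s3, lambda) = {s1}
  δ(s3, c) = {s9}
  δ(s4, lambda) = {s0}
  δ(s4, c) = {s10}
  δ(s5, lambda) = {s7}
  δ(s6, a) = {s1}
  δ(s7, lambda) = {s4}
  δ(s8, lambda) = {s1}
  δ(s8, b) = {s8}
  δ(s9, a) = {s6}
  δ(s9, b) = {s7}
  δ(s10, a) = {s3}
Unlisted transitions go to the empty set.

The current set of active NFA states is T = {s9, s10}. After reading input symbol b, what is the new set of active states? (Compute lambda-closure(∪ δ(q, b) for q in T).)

s9 on b → {s7}.
No b-transition from s10.
Union after reading b: {s7}.
Now take the lambda-closure:
From s7 via lambda: add s4.
From s4 via lambda: add s0.
From s0 via lambda: add s2.
From s2 via lambda: add s6.
No new states can be added; the closed set is {s0, s2, s4, s6, s7}.

{s0, s2, s4, s6, s7}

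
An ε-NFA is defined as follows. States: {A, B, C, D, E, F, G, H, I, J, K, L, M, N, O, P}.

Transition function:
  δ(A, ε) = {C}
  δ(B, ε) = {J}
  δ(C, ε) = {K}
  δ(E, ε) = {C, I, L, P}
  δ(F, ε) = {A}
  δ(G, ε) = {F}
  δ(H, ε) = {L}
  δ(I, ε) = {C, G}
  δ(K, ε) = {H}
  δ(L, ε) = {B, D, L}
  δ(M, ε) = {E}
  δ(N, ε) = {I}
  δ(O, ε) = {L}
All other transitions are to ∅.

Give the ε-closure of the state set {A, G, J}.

{A, B, C, D, F, G, H, J, K, L}

Start with {A, G, J}.
From A via ε: add C.
From G via ε: add F.
From C via ε: add K.
From K via ε: add H.
From H via ε: add L.
From L via ε: add B, D.
No new states can be added; the closed set is {A, B, C, D, F, G, H, J, K, L}.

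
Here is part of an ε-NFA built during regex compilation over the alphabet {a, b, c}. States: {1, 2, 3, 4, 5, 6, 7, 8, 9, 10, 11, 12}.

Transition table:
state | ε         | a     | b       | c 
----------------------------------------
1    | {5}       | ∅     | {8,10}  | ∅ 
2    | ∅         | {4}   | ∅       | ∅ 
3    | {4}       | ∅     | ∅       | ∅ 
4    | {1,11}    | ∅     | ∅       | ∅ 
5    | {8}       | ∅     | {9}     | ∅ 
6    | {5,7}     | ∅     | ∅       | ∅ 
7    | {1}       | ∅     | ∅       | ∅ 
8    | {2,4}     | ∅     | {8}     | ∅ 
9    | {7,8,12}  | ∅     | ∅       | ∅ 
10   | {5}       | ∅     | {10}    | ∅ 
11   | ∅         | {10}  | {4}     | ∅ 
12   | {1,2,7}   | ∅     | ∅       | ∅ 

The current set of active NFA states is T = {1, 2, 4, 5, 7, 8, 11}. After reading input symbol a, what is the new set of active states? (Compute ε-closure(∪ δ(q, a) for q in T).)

{1, 2, 4, 5, 8, 10, 11}

2 on a → {4}.
11 on a → {10}.
No a-transition from 1, 4, 5, 7, 8.
Union after reading a: {4, 10}.
Now take the ε-closure:
From 4 via ε: add 1, 11.
From 10 via ε: add 5.
From 5 via ε: add 8.
From 8 via ε: add 2.
No new states can be added; the closed set is {1, 2, 4, 5, 8, 10, 11}.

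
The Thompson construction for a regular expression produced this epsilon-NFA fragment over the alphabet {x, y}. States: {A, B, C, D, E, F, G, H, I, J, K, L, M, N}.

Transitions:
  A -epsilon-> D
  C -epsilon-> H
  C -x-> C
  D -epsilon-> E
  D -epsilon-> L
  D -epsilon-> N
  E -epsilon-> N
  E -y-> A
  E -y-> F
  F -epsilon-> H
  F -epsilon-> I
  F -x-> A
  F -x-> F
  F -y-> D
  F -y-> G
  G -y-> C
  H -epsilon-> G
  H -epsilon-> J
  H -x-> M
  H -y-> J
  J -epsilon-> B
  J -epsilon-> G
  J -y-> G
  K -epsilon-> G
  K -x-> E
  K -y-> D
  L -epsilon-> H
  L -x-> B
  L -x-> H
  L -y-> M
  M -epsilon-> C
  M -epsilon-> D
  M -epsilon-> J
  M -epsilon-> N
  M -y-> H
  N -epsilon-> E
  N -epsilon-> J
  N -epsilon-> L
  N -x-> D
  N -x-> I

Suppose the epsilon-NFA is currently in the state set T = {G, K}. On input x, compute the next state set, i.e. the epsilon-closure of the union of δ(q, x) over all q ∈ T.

{B, E, G, H, J, L, N}

K on x → {E}.
No x-transition from G.
Union after reading x: {E}.
Now take the epsilon-closure:
From E via epsilon: add N.
From N via epsilon: add J, L.
From J via epsilon: add B, G.
From L via epsilon: add H.
No new states can be added; the closed set is {B, E, G, H, J, L, N}.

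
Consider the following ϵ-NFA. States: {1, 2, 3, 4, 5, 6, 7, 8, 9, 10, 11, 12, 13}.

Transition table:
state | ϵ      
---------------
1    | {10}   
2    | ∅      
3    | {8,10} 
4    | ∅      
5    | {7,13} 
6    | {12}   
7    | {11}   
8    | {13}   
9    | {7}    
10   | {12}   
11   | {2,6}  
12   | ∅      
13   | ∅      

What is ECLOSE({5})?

{2, 5, 6, 7, 11, 12, 13}

Start with {5}.
From 5 via ϵ: add 7, 13.
From 7 via ϵ: add 11.
From 11 via ϵ: add 2, 6.
From 6 via ϵ: add 12.
No new states can be added; the closed set is {2, 5, 6, 7, 11, 12, 13}.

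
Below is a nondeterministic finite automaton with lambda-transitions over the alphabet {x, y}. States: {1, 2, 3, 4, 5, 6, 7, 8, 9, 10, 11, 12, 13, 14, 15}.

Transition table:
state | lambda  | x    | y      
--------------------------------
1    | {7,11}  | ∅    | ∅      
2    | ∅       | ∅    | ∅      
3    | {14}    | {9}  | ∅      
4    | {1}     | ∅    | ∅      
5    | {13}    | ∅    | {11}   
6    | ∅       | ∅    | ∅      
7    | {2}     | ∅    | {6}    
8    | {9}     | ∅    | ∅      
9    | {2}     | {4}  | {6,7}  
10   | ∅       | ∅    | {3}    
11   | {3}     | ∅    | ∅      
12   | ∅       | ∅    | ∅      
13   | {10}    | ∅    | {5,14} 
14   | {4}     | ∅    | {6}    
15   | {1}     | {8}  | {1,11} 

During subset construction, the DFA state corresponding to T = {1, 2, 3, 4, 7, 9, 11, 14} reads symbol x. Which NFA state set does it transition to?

3 on x → {9}.
9 on x → {4}.
No x-transition from 1, 2, 4, 7, 11, 14.
Union after reading x: {4, 9}.
Now take the lambda-closure:
From 4 via lambda: add 1.
From 9 via lambda: add 2.
From 1 via lambda: add 7, 11.
From 11 via lambda: add 3.
From 3 via lambda: add 14.
No new states can be added; the closed set is {1, 2, 3, 4, 7, 9, 11, 14}.

{1, 2, 3, 4, 7, 9, 11, 14}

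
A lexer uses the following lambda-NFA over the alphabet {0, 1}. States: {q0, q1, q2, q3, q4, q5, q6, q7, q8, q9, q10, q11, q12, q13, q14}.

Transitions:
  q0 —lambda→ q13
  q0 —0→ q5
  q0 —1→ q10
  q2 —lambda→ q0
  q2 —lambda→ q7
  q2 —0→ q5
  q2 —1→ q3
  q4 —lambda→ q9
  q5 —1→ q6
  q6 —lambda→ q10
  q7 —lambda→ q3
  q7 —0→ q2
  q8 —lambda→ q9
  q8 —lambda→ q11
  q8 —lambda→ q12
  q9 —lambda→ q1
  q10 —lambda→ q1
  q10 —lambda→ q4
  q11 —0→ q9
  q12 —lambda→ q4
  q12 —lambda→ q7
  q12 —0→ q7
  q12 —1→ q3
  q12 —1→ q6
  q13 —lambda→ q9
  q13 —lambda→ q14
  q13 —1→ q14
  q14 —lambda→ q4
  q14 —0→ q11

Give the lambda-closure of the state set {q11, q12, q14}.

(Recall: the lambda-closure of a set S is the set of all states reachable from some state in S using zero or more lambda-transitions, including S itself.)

Start with {q11, q12, q14}.
From q12 via lambda: add q4, q7.
From q4 via lambda: add q9.
From q7 via lambda: add q3.
From q9 via lambda: add q1.
No new states can be added; the closed set is {q1, q3, q4, q7, q9, q11, q12, q14}.

{q1, q3, q4, q7, q9, q11, q12, q14}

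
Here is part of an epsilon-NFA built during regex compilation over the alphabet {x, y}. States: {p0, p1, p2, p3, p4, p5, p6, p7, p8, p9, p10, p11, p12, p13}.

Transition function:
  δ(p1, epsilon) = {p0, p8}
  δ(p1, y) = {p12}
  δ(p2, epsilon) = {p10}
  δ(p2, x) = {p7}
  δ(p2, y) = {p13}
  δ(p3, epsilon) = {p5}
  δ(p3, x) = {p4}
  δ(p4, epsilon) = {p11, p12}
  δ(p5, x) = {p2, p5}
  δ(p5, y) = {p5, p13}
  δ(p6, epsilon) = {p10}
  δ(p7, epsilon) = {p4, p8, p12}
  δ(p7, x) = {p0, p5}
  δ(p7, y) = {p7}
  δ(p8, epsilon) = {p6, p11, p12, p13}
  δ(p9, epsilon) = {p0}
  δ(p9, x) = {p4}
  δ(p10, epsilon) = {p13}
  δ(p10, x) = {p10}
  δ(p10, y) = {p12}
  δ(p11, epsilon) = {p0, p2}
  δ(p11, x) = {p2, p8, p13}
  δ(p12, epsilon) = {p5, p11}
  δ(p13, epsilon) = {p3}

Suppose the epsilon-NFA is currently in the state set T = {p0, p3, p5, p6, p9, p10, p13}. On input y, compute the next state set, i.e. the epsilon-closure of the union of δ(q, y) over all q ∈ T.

p5 on y → {p5, p13}.
p10 on y → {p12}.
No y-transition from p0, p3, p6, p9, p13.
Union after reading y: {p5, p12, p13}.
Now take the epsilon-closure:
From p12 via epsilon: add p11.
From p13 via epsilon: add p3.
From p11 via epsilon: add p0, p2.
From p2 via epsilon: add p10.
No new states can be added; the closed set is {p0, p2, p3, p5, p10, p11, p12, p13}.

{p0, p2, p3, p5, p10, p11, p12, p13}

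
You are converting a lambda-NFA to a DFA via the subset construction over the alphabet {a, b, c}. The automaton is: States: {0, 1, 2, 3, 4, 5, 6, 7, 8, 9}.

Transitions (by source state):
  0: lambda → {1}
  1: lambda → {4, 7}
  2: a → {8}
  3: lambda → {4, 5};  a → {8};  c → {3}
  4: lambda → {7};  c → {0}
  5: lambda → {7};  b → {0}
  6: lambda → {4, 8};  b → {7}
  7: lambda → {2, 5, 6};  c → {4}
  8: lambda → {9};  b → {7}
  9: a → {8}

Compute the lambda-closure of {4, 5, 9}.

{2, 4, 5, 6, 7, 8, 9}

Start with {4, 5, 9}.
From 4 via lambda: add 7.
From 7 via lambda: add 2, 6.
From 6 via lambda: add 8.
No new states can be added; the closed set is {2, 4, 5, 6, 7, 8, 9}.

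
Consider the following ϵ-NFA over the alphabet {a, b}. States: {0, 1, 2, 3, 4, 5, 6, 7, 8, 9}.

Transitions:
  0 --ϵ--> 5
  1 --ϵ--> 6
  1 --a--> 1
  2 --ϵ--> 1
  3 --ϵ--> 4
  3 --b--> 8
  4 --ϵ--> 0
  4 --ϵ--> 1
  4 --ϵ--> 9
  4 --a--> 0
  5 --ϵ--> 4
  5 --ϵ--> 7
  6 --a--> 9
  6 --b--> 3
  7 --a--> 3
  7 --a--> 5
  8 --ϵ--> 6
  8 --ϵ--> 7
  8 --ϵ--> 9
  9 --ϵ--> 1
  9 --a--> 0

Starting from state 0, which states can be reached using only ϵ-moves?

{0, 1, 4, 5, 6, 7, 9}

Start with {0}.
From 0 via ϵ: add 5.
From 5 via ϵ: add 4, 7.
From 4 via ϵ: add 1, 9.
From 1 via ϵ: add 6.
No new states can be added; the closed set is {0, 1, 4, 5, 6, 7, 9}.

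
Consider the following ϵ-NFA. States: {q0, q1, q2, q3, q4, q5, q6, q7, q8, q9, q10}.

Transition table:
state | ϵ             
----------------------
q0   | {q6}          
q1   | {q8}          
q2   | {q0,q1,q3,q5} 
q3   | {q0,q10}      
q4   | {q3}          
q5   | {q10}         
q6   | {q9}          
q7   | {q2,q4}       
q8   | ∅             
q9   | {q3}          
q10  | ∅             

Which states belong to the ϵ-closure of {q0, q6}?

{q0, q3, q6, q9, q10}

Start with {q0, q6}.
From q6 via ϵ: add q9.
From q9 via ϵ: add q3.
From q3 via ϵ: add q10.
No new states can be added; the closed set is {q0, q3, q6, q9, q10}.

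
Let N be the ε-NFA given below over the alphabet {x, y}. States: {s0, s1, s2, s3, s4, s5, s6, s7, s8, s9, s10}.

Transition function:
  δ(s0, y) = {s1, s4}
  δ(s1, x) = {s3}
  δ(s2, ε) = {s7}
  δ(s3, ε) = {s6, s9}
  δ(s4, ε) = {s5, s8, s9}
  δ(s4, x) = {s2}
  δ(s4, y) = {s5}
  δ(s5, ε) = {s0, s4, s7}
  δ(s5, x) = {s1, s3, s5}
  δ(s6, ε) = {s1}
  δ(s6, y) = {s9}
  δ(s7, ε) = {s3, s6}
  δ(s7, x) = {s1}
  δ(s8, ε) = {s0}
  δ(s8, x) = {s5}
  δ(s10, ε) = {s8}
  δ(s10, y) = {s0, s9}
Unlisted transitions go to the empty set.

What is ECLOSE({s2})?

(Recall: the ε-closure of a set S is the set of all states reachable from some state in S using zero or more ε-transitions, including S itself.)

{s1, s2, s3, s6, s7, s9}

Start with {s2}.
From s2 via ε: add s7.
From s7 via ε: add s3, s6.
From s3 via ε: add s9.
From s6 via ε: add s1.
No new states can be added; the closed set is {s1, s2, s3, s6, s7, s9}.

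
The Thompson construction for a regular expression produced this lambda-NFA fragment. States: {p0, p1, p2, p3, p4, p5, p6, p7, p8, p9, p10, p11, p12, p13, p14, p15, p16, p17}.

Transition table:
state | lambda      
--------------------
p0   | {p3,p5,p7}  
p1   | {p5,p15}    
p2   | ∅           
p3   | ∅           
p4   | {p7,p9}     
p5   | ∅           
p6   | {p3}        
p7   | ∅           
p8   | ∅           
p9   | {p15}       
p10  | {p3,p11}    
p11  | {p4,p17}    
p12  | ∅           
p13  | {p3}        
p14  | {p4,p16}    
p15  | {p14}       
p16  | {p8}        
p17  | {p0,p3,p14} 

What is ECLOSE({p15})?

Start with {p15}.
From p15 via lambda: add p14.
From p14 via lambda: add p4, p16.
From p4 via lambda: add p7, p9.
From p16 via lambda: add p8.
No new states can be added; the closed set is {p4, p7, p8, p9, p14, p15, p16}.

{p4, p7, p8, p9, p14, p15, p16}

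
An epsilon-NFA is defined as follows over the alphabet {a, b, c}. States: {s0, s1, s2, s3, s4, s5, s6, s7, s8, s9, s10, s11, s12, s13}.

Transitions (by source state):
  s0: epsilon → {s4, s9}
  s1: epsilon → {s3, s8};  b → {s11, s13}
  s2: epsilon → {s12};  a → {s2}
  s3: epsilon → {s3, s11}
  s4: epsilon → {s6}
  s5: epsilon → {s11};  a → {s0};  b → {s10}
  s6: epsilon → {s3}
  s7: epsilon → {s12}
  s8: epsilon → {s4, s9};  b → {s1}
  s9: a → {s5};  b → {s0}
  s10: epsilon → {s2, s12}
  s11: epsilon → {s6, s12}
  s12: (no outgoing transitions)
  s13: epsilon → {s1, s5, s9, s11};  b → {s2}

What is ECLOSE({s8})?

Start with {s8}.
From s8 via epsilon: add s4, s9.
From s4 via epsilon: add s6.
From s6 via epsilon: add s3.
From s3 via epsilon: add s11.
From s11 via epsilon: add s12.
No new states can be added; the closed set is {s3, s4, s6, s8, s9, s11, s12}.

{s3, s4, s6, s8, s9, s11, s12}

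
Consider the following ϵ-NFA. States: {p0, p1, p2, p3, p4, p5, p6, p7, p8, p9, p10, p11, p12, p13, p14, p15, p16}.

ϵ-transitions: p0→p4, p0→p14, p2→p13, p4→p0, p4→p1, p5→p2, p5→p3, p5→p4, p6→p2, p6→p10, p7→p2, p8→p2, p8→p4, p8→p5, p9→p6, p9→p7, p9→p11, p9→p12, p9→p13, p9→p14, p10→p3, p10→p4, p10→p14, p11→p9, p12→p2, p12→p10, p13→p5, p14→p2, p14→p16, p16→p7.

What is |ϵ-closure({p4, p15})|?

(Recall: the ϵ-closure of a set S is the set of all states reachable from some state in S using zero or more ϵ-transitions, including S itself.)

11

Start with {p4, p15}.
From p4 via ϵ: add p0, p1.
From p0 via ϵ: add p14.
From p14 via ϵ: add p2, p16.
From p2 via ϵ: add p13.
From p16 via ϵ: add p7.
From p13 via ϵ: add p5.
From p5 via ϵ: add p3.
ϵ-closure = {p0, p1, p2, p3, p4, p5, p7, p13, p14, p15, p16}, which has 11 states.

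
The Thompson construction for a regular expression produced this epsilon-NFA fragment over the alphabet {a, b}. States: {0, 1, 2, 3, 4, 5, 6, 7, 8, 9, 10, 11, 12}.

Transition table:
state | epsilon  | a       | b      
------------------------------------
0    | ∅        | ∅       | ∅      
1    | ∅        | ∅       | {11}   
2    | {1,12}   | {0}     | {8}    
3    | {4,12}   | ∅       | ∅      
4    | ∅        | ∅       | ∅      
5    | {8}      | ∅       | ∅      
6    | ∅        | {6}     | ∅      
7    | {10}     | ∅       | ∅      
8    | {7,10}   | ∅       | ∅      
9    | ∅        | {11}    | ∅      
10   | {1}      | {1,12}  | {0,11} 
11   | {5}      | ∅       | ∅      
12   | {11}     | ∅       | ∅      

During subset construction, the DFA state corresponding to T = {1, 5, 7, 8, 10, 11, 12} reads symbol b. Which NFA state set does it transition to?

1 on b → {11}.
10 on b → {0, 11}.
No b-transition from 5, 7, 8, 11, 12.
Union after reading b: {0, 11}.
Now take the epsilon-closure:
From 11 via epsilon: add 5.
From 5 via epsilon: add 8.
From 8 via epsilon: add 7, 10.
From 10 via epsilon: add 1.
No new states can be added; the closed set is {0, 1, 5, 7, 8, 10, 11}.

{0, 1, 5, 7, 8, 10, 11}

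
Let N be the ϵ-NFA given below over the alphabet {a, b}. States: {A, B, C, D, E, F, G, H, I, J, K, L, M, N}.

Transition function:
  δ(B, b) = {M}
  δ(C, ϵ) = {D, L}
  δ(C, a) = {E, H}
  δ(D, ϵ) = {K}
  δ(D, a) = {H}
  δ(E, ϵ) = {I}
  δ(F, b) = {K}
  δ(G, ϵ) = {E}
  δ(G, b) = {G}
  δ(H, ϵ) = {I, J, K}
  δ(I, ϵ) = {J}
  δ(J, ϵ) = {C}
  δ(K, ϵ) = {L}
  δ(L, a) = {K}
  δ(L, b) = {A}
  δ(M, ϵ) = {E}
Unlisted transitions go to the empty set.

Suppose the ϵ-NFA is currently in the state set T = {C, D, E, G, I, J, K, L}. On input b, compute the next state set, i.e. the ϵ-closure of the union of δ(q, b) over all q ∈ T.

G on b → {G}.
L on b → {A}.
No b-transition from C, D, E, I, J, K.
Union after reading b: {A, G}.
Now take the ϵ-closure:
From G via ϵ: add E.
From E via ϵ: add I.
From I via ϵ: add J.
From J via ϵ: add C.
From C via ϵ: add D, L.
From D via ϵ: add K.
No new states can be added; the closed set is {A, C, D, E, G, I, J, K, L}.

{A, C, D, E, G, I, J, K, L}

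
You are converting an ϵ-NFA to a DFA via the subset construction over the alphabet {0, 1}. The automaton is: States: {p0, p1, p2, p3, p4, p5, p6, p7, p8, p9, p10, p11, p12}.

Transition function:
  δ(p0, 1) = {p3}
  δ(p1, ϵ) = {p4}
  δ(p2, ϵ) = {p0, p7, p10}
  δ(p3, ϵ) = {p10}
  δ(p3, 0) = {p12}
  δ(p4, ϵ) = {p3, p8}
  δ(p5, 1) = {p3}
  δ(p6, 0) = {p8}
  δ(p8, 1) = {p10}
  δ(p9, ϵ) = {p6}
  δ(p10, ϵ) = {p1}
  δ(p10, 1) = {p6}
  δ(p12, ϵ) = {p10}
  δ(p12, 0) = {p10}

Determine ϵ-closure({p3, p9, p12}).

Start with {p3, p9, p12}.
From p3 via ϵ: add p10.
From p9 via ϵ: add p6.
From p10 via ϵ: add p1.
From p1 via ϵ: add p4.
From p4 via ϵ: add p8.
No new states can be added; the closed set is {p1, p3, p4, p6, p8, p9, p10, p12}.

{p1, p3, p4, p6, p8, p9, p10, p12}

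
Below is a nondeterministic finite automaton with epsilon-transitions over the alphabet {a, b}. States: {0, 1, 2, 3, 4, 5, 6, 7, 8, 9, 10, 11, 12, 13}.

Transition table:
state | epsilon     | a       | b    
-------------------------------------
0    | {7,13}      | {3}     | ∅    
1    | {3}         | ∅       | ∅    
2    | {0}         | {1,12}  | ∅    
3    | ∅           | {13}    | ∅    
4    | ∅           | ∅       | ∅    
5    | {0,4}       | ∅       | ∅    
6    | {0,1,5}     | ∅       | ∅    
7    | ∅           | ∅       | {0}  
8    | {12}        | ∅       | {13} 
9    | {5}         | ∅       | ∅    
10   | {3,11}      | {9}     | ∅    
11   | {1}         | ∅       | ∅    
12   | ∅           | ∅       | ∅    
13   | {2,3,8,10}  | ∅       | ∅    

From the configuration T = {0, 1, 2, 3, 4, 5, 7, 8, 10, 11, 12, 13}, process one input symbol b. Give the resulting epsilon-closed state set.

7 on b → {0}.
8 on b → {13}.
No b-transition from 0, 1, 2, 3, 4, 5, 10, 11, 12, 13.
Union after reading b: {0, 13}.
Now take the epsilon-closure:
From 0 via epsilon: add 7.
From 13 via epsilon: add 2, 3, 8, 10.
From 8 via epsilon: add 12.
From 10 via epsilon: add 11.
From 11 via epsilon: add 1.
No new states can be added; the closed set is {0, 1, 2, 3, 7, 8, 10, 11, 12, 13}.

{0, 1, 2, 3, 7, 8, 10, 11, 12, 13}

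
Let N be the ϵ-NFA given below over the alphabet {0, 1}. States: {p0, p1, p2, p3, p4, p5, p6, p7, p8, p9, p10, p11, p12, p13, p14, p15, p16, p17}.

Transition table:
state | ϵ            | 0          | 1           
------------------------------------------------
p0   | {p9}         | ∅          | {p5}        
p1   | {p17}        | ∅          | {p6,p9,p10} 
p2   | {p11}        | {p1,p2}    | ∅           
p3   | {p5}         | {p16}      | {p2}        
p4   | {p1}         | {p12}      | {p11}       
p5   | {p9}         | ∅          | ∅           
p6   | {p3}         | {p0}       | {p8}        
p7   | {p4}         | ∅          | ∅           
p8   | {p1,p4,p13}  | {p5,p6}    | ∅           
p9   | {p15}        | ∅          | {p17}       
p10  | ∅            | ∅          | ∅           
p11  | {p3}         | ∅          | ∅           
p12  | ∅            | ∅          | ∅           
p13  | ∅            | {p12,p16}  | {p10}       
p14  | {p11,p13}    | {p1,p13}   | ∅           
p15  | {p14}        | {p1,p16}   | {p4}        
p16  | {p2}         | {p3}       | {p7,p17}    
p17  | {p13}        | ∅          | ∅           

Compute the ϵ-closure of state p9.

Start with {p9}.
From p9 via ϵ: add p15.
From p15 via ϵ: add p14.
From p14 via ϵ: add p11, p13.
From p11 via ϵ: add p3.
From p3 via ϵ: add p5.
No new states can be added; the closed set is {p3, p5, p9, p11, p13, p14, p15}.

{p3, p5, p9, p11, p13, p14, p15}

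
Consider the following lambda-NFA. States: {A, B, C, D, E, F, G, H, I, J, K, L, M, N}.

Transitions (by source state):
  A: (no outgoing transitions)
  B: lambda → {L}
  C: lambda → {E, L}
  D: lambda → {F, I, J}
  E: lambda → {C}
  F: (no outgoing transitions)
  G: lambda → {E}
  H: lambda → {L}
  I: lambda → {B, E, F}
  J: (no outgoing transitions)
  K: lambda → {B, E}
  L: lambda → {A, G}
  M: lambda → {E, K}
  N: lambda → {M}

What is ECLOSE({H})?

Start with {H}.
From H via lambda: add L.
From L via lambda: add A, G.
From G via lambda: add E.
From E via lambda: add C.
No new states can be added; the closed set is {A, C, E, G, H, L}.

{A, C, E, G, H, L}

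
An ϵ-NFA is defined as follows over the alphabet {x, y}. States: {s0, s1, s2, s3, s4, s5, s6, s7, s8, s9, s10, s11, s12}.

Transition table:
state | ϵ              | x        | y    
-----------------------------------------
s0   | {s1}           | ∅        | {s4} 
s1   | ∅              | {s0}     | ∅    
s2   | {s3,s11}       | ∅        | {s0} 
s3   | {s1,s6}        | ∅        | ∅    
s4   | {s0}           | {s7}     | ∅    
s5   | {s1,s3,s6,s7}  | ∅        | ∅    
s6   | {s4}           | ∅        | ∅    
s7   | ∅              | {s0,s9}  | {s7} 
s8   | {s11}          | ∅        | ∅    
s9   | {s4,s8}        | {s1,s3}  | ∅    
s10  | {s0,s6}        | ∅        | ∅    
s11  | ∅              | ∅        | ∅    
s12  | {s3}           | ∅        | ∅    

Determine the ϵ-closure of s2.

Start with {s2}.
From s2 via ϵ: add s3, s11.
From s3 via ϵ: add s1, s6.
From s6 via ϵ: add s4.
From s4 via ϵ: add s0.
No new states can be added; the closed set is {s0, s1, s2, s3, s4, s6, s11}.

{s0, s1, s2, s3, s4, s6, s11}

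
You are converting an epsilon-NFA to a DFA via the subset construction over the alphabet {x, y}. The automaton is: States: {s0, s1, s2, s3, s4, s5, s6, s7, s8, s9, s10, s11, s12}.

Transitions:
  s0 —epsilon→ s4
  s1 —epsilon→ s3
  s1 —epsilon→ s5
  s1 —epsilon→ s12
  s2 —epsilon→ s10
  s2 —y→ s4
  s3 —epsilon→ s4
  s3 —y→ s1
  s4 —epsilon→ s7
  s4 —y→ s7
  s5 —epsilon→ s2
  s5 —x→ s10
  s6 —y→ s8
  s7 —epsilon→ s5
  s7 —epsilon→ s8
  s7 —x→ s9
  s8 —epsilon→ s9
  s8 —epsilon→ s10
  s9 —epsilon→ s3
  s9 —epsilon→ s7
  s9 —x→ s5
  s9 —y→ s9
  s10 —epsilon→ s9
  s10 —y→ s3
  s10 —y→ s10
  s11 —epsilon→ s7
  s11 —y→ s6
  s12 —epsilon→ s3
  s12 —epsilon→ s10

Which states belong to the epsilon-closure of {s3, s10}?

Start with {s3, s10}.
From s3 via epsilon: add s4.
From s10 via epsilon: add s9.
From s4 via epsilon: add s7.
From s7 via epsilon: add s5, s8.
From s5 via epsilon: add s2.
No new states can be added; the closed set is {s2, s3, s4, s5, s7, s8, s9, s10}.

{s2, s3, s4, s5, s7, s8, s9, s10}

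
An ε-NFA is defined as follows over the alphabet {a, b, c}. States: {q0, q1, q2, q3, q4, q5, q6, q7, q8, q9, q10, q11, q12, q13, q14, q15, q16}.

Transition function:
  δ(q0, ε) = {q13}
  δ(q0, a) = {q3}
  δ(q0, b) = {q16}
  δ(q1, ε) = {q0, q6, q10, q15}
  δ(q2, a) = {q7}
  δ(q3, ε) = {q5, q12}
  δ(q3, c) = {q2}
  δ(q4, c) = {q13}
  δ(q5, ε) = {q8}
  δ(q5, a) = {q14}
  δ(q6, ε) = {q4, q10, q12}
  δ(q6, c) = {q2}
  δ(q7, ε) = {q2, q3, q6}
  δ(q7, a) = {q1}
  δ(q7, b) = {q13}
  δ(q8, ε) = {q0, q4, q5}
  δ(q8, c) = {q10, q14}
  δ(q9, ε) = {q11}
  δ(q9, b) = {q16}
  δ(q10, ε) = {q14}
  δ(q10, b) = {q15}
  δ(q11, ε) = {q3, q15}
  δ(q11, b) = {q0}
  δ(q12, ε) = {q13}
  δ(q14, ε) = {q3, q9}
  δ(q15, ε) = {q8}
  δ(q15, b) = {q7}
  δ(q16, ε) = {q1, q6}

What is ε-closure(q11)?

{q0, q3, q4, q5, q8, q11, q12, q13, q15}

Start with {q11}.
From q11 via ε: add q3, q15.
From q3 via ε: add q5, q12.
From q15 via ε: add q8.
From q8 via ε: add q0, q4.
From q12 via ε: add q13.
No new states can be added; the closed set is {q0, q3, q4, q5, q8, q11, q12, q13, q15}.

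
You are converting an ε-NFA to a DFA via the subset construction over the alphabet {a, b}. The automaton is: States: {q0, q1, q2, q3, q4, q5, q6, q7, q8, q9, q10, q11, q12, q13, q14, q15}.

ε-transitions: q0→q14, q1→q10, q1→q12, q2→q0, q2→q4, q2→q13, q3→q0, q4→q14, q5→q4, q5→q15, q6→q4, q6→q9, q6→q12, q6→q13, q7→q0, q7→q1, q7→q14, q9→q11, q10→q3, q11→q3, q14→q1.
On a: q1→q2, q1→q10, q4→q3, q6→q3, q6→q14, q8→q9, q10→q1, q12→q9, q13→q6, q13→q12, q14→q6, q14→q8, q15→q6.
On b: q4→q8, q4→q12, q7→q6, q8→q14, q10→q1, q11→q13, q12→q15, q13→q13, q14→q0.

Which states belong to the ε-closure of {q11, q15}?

{q0, q1, q3, q10, q11, q12, q14, q15}

Start with {q11, q15}.
From q11 via ε: add q3.
From q3 via ε: add q0.
From q0 via ε: add q14.
From q14 via ε: add q1.
From q1 via ε: add q10, q12.
No new states can be added; the closed set is {q0, q1, q3, q10, q11, q12, q14, q15}.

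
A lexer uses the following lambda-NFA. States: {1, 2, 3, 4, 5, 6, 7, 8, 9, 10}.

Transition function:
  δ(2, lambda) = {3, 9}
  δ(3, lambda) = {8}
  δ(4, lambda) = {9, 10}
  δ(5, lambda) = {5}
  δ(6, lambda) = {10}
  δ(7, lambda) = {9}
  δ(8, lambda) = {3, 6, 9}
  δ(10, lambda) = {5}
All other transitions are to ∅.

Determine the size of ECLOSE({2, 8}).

Start with {2, 8}.
From 2 via lambda: add 3, 9.
From 8 via lambda: add 6.
From 6 via lambda: add 10.
From 10 via lambda: add 5.
lambda-closure = {2, 3, 5, 6, 8, 9, 10}, which has 7 states.

7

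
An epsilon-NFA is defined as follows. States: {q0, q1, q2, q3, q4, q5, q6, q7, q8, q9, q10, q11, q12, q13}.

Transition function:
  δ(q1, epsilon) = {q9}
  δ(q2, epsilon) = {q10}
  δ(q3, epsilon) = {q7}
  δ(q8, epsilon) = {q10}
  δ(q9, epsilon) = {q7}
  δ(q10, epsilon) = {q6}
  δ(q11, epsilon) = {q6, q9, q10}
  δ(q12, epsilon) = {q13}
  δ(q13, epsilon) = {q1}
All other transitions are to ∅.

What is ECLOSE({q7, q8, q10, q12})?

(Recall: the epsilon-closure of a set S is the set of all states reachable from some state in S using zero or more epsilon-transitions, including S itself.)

{q1, q6, q7, q8, q9, q10, q12, q13}

Start with {q7, q8, q10, q12}.
From q10 via epsilon: add q6.
From q12 via epsilon: add q13.
From q13 via epsilon: add q1.
From q1 via epsilon: add q9.
No new states can be added; the closed set is {q1, q6, q7, q8, q9, q10, q12, q13}.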